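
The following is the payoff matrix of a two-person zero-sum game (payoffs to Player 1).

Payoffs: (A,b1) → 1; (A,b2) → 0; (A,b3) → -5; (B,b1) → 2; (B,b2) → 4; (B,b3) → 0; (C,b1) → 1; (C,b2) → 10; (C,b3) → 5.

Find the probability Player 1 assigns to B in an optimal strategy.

Row minima: A → -5, B → 0, C → 1; maximin = 1.
Column maxima: b1 → 2, b2 → 10, b3 → 5; minimax = 2.
1 ≠ 2, so there is no saddle point; optimal play is mixed.
A is strictly dominated by B, so Player 1 never plays it.
With A eliminated, b2 is strictly dominated by b1 (it gives Player 1 strictly more in every remaining row), so Player 2 never plays it.
On the remaining 2×2 (B, C vs b1, b3):
Let Player 1 play B with probability p. Expected payoff against b1: 2p + 1(1−p) = p + 1; against b3: 0p + 5(1−p) = −5p + 5.
Setting these equal: p + 1 = −5p + 5 ⇒ 6p = 4 ⇒ p = 2/3, and the value is (1)·(2/3) + 1 = 5/3.
For Player 2: with q = P(b1), equating B's and C's payoffs gives 2q = −4q + 5 ⇒ q = 5/6.

2/3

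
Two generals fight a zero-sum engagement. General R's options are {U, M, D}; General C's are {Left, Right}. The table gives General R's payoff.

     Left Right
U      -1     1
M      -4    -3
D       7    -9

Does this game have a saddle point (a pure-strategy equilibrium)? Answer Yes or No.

Row minima: U → -1, M → -4, D → -9; maximin = -1.
Column maxima: Left → 7, Right → 1; minimax = 1.
-1 ≠ 1, so no pure-strategy equilibrium exists.

No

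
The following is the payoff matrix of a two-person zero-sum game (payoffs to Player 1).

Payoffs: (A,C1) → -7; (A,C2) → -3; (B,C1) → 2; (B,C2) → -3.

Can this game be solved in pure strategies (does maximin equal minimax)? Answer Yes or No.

Yes

Row minima: A → -7, B → -3; maximin = -3.
Column maxima: C1 → 2, C2 → -3; minimax = -3.
maximin = minimax = -3, so a saddle point exists.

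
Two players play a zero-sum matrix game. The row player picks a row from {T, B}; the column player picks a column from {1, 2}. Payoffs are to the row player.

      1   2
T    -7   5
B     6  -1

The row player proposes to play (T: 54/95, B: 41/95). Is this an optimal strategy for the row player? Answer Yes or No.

No

Against 1 this mix gives (54/95)·(-7) + (41/95)·6 = -132/95.
Against 2 this mix gives (54/95)·5 + (41/95)·(-1) = 229/95.
The column player will play 1, holding the row player to -132/95. Shifting weight toward the row that does better against 1 would raise this floor (the equalizing mix achieves 23/19 against both 1 and 2), so the proposed strategy is not optimal.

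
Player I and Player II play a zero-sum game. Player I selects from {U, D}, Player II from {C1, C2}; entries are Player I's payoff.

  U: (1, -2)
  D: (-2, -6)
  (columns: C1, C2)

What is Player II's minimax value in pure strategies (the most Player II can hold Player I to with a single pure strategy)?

-2

Column maxima: C1 → 1, C2 → -2.
The smallest of these is -2.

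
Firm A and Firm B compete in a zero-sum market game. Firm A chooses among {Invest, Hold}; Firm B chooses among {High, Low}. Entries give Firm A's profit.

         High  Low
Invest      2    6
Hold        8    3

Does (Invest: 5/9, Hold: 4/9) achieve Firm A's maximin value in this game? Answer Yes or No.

Yes

Against High this mix gives (5/9)·2 + (4/9)·8 = 14/3.
Against Low this mix gives (5/9)·6 + (4/9)·3 = 14/3.
All of Firm B's active replies (High, Low) yield 14/3, and no column does worse for Firm A. The mix makes Firm B indifferent and guarantees 14/3, so it is optimal.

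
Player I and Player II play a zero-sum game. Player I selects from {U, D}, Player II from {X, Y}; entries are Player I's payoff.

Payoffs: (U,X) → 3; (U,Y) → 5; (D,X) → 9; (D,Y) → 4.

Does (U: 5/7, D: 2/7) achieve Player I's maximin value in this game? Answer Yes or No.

Against X this mix gives (5/7)·3 + (2/7)·9 = 33/7.
Against Y this mix gives (5/7)·5 + (2/7)·4 = 33/7.
All of Player II's active replies (X, Y) yield 33/7, and no column does worse for Player I. The mix makes Player II indifferent and guarantees 33/7, so it is optimal.

Yes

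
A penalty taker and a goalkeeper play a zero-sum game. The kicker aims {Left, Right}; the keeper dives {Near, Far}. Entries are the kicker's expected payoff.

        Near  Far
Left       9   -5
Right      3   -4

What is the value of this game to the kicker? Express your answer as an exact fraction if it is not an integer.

-4

Row minima: Left → -5, Right → -4; maximin = -4.
Column maxima: Near → 9, Far → -4; minimax = -4.
Since maximin = minimax = -4, there is a saddle point and the value is -4.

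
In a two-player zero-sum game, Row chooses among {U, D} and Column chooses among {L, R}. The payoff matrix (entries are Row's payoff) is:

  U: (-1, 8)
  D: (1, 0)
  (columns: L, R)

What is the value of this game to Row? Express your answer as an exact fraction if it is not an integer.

Row minima: U → -1, D → 0; maximin = 0.
Column maxima: L → 1, R → 8; minimax = 1.
0 ≠ 1, so there is no saddle point; optimal play is mixed.
Let Row play U with probability p. Expected payoff against L: (-1)p + 1(1−p) = −2p + 1; against R: 8p + 0(1−p) = 8p.
Setting these equal: −2p + 1 = 8p ⇒ −10p = -1 ⇒ p = 1/10, and the value is (-2)·(1/10) + 1 = 4/5.
For Column: with q = P(L), equating U's and D's payoffs gives −9q + 8 = q ⇒ q = 4/5.

4/5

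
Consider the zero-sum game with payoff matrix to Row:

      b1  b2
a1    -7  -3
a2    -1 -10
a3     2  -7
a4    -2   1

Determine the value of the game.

Row minima: a1 → -7, a2 → -10, a3 → -7, a4 → -2; maximin = -2.
Column maxima: b1 → 2, b2 → 1; minimax = 1.
-2 ≠ 1, so there is no saddle point; optimal play is mixed.
a1 is strictly dominated by a4, so Row never plays it.
a2 is strictly dominated by a3, so Row never plays it.
On the remaining 2×2 (a3, a4 vs b1, b2):
Let Row play a3 with probability p. Expected payoff against b1: 2p + (-2)(1−p) = 4p − 2; against b2: (-7)p + 1(1−p) = −8p + 1.
Setting these equal: 4p − 2 = −8p + 1 ⇒ 12p = 3 ⇒ p = 1/4, and the value is (4)·(1/4) − 2 = -1.
For Column: with q = P(b1), equating a3's and a4's payoffs gives 9q − 7 = −3q + 1 ⇒ q = 2/3.

-1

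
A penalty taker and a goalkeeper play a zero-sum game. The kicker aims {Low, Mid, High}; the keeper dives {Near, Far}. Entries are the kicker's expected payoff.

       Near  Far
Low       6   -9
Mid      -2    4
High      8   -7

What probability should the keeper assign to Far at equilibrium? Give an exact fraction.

Row minima: Low → -9, Mid → -2, High → -7; maximin = -2.
Column maxima: Near → 8, Far → 4; minimax = 4.
-2 ≠ 4, so there is no saddle point; optimal play is mixed.
Low is strictly dominated by High, so the kicker never plays it.
On the remaining 2×2 (Mid, High vs Near, Far):
Let the kicker play Mid with probability p. Expected payoff against Near: (-2)p + 8(1−p) = −10p + 8; against Far: 4p + (-7)(1−p) = 11p − 7.
Setting these equal: −10p + 8 = 11p − 7 ⇒ −21p = -15 ⇒ p = 5/7, and the value is (-10)·(5/7) + 8 = 6/7.
For the keeper: with q = P(Near), equating Mid's and High's payoffs gives −6q + 4 = 15q − 7 ⇒ q = 11/21.

10/21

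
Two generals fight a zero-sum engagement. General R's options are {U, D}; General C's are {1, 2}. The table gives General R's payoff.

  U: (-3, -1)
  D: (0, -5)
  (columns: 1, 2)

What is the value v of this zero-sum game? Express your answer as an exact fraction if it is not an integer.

-15/7

Row minima: U → -3, D → -5; maximin = -3.
Column maxima: 1 → 0, 2 → -1; minimax = -1.
-3 ≠ -1, so there is no saddle point; optimal play is mixed.
Let General R play U with probability p. Expected payoff against 1: (-3)p + 0(1−p) = −3p; against 2: (-1)p + (-5)(1−p) = 4p − 5.
Setting these equal: −3p = 4p − 5 ⇒ −7p = -5 ⇒ p = 5/7, and the value is (-3)·(5/7) = -15/7.
For General C: with q = P(1), equating U's and D's payoffs gives −2q − 1 = 5q − 5 ⇒ q = 4/7.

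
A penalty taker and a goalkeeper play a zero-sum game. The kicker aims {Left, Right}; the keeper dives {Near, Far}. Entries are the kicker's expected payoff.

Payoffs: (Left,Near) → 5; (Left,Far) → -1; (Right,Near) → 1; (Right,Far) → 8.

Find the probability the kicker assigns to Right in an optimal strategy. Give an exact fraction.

6/13

Row minima: Left → -1, Right → 1; maximin = 1.
Column maxima: Near → 5, Far → 8; minimax = 5.
1 ≠ 5, so there is no saddle point; optimal play is mixed.
Let the kicker play Left with probability p. Expected payoff against Near: 5p + 1(1−p) = 4p + 1; against Far: (-1)p + 8(1−p) = −9p + 8.
Setting these equal: 4p + 1 = −9p + 8 ⇒ 13p = 7 ⇒ p = 7/13, and the value is (4)·(7/13) + 1 = 41/13.
For the keeper: with q = P(Near), equating Left's and Right's payoffs gives 6q − 1 = −7q + 8 ⇒ q = 9/13.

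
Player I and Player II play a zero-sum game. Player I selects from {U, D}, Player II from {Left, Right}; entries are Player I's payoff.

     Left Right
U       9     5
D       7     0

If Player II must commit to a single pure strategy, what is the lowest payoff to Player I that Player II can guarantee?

5

Column maxima: Left → 9, Right → 5.
The smallest of these is 5.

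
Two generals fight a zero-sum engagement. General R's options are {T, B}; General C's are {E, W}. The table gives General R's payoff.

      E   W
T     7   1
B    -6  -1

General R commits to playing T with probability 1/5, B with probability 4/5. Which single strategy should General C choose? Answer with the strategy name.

E

If General C plays E, General R's expected payoff is (1/5)·7 + (4/5)·(-6) = -17/5.
If General C plays W, General R's expected payoff is (1/5)·1 + (4/5)·(-1) = -3/5.
General C minimizes General R's payoff; the smallest is -17/5, so the best response is E.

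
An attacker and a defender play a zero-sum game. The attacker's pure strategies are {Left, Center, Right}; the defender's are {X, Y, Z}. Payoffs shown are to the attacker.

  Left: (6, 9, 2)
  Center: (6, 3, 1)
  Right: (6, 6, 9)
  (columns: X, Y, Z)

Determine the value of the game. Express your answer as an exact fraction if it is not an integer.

Row minima: Left → 2, Center → 1, Right → 6; maximin = 6.
Column maxima: X → 6, Y → 9, Z → 9; minimax = 6.
Since maximin = minimax = 6, there is a saddle point and the value is 6.

6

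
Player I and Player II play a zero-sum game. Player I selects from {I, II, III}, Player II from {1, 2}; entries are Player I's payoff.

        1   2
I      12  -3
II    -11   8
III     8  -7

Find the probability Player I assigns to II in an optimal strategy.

Row minima: I → -3, II → -11, III → -7; maximin = -3.
Column maxima: 1 → 12, 2 → 8; minimax = 8.
-3 ≠ 8, so there is no saddle point; optimal play is mixed.
III is strictly dominated by I, so Player I never plays it.
On the remaining 2×2 (I, II vs 1, 2):
Let Player I play I with probability p. Expected payoff against 1: 12p + (-11)(1−p) = 23p − 11; against 2: (-3)p + 8(1−p) = −11p + 8.
Setting these equal: 23p − 11 = −11p + 8 ⇒ 34p = 19 ⇒ p = 19/34, and the value is (23)·(19/34) − 11 = 63/34.
For Player II: with q = P(1), equating I's and II's payoffs gives 15q − 3 = −19q + 8 ⇒ q = 11/34.

15/34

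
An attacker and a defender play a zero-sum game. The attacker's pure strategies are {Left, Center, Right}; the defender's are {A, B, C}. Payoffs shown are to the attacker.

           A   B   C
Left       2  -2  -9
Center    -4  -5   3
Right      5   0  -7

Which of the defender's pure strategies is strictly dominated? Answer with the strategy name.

A

B holds the attacker's payoff strictly below A in every row: -2 < 2, -5 < -4, 0 < 5.
So A is strictly dominated for the defender.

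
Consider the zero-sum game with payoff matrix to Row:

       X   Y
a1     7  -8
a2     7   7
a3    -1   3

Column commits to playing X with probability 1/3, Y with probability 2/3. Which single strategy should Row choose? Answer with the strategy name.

Expected payoff of a1: (1/3)·7 + (2/3)·(-8) = -3.
Expected payoff of a2: (1/3)·7 + (2/3)·7 = 7.
Expected payoff of a3: (1/3)·(-1) + (2/3)·3 = 5/3.
The largest is 7, so Row's best response is a2.

a2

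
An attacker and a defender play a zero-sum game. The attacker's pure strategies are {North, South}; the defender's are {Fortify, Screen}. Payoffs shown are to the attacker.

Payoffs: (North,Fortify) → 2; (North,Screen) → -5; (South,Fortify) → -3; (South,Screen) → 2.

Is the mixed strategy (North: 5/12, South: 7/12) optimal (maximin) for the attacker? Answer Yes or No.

Against Fortify this mix gives (5/12)·2 + (7/12)·(-3) = -11/12.
Against Screen this mix gives (5/12)·(-5) + (7/12)·2 = -11/12.
All of the defender's active replies (Fortify, Screen) yield -11/12, and no column does worse for the attacker. The mix makes the defender indifferent and guarantees -11/12, so it is optimal.

Yes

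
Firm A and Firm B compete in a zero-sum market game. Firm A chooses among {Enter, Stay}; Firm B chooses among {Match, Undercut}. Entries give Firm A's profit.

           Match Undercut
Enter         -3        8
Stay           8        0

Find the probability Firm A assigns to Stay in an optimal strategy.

Row minima: Enter → -3, Stay → 0; maximin = 0.
Column maxima: Match → 8, Undercut → 8; minimax = 8.
0 ≠ 8, so there is no saddle point; optimal play is mixed.
Let Firm A play Enter with probability p. Expected payoff against Match: (-3)p + 8(1−p) = −11p + 8; against Undercut: 8p + 0(1−p) = 8p.
Setting these equal: −11p + 8 = 8p ⇒ −19p = -8 ⇒ p = 8/19, and the value is (-11)·(8/19) + 8 = 64/19.
For Firm B: with q = P(Match), equating Enter's and Stay's payoffs gives −11q + 8 = 8q ⇒ q = 8/19.

11/19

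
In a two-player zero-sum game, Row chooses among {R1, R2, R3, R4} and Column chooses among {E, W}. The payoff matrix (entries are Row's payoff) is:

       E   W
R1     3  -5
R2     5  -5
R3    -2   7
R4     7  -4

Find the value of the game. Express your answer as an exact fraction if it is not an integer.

41/20

Row minima: R1 → -5, R2 → -5, R3 → -2, R4 → -4; maximin = -2.
Column maxima: E → 7, W → 7; minimax = 7.
-2 ≠ 7, so there is no saddle point; optimal play is mixed.
R1 is strictly dominated by R4, so Row never plays it.
R2 is strictly dominated by R4, so Row never plays it.
On the remaining 2×2 (R3, R4 vs E, W):
Let Row play R3 with probability p. Expected payoff against E: (-2)p + 7(1−p) = −9p + 7; against W: 7p + (-4)(1−p) = 11p − 4.
Setting these equal: −9p + 7 = 11p − 4 ⇒ −20p = -11 ⇒ p = 11/20, and the value is (-9)·(11/20) + 7 = 41/20.
For Column: with q = P(E), equating R3's and R4's payoffs gives −9q + 7 = 11q − 4 ⇒ q = 11/20.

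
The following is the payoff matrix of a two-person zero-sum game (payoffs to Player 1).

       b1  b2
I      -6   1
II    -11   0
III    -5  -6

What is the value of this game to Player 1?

Row minima: I → -6, II → -11, III → -6; maximin = -6.
Column maxima: b1 → -5, b2 → 1; minimax = -5.
-6 ≠ -5, so there is no saddle point; optimal play is mixed.
II is strictly dominated by I, so Player 1 never plays it.
On the remaining 2×2 (I, III vs b1, b2):
Let Player 1 play I with probability p. Expected payoff against b1: (-6)p + (-5)(1−p) = −p − 5; against b2: 1p + (-6)(1−p) = 7p − 6.
Setting these equal: −p − 5 = 7p − 6 ⇒ −8p = -1 ⇒ p = 1/8, and the value is (-1)·(1/8) − 5 = -41/8.
For Player 2: with q = P(b1), equating I's and III's payoffs gives −7q + 1 = q − 6 ⇒ q = 7/8.

-41/8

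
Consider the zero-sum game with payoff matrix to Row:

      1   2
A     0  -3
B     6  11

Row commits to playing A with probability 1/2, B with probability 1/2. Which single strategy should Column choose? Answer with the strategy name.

1

If Column plays 1, Row's expected payoff is (1/2)·0 + (1/2)·6 = 3.
If Column plays 2, Row's expected payoff is (1/2)·(-3) + (1/2)·11 = 4.
Column minimizes Row's payoff; the smallest is 3, so the best response is 1.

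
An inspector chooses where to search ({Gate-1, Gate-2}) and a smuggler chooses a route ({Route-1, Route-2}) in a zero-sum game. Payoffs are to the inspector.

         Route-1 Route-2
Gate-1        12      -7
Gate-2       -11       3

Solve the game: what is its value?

Row minima: Gate-1 → -7, Gate-2 → -11; maximin = -7.
Column maxima: Route-1 → 12, Route-2 → 3; minimax = 3.
-7 ≠ 3, so there is no saddle point; optimal play is mixed.
Let the inspector play Gate-1 with probability p. Expected payoff against Route-1: 12p + (-11)(1−p) = 23p − 11; against Route-2: (-7)p + 3(1−p) = −10p + 3.
Setting these equal: 23p − 11 = −10p + 3 ⇒ 33p = 14 ⇒ p = 14/33, and the value is (23)·(14/33) − 11 = -41/33.
For the smuggler: with q = P(Route-1), equating Gate-1's and Gate-2's payoffs gives 19q − 7 = −14q + 3 ⇒ q = 10/33.

-41/33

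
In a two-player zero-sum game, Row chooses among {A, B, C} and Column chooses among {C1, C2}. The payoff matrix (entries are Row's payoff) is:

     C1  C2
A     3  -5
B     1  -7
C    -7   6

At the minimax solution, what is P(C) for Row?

Row minima: A → -5, B → -7, C → -7; maximin = -5.
Column maxima: C1 → 3, C2 → 6; minimax = 3.
-5 ≠ 3, so there is no saddle point; optimal play is mixed.
B is strictly dominated by A, so Row never plays it.
On the remaining 2×2 (A, C vs C1, C2):
Let Row play A with probability p. Expected payoff against C1: 3p + (-7)(1−p) = 10p − 7; against C2: (-5)p + 6(1−p) = −11p + 6.
Setting these equal: 10p − 7 = −11p + 6 ⇒ 21p = 13 ⇒ p = 13/21, and the value is (10)·(13/21) − 7 = -17/21.
For Column: with q = P(C1), equating A's and C's payoffs gives 8q − 5 = −13q + 6 ⇒ q = 11/21.

8/21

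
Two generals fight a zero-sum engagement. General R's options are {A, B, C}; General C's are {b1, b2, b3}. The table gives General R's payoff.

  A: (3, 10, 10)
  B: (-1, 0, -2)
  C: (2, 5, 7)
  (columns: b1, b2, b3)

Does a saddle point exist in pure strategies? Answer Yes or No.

Yes

Row minima: A → 3, B → -2, C → 2; maximin = 3.
Column maxima: b1 → 3, b2 → 10, b3 → 10; minimax = 3.
maximin = minimax = 3, so a saddle point exists.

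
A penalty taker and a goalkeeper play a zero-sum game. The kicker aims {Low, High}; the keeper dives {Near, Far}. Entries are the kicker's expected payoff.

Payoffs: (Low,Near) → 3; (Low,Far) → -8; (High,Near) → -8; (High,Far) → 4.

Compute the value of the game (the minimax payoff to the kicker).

-52/23

Row minima: Low → -8, High → -8; maximin = -8.
Column maxima: Near → 3, Far → 4; minimax = 3.
-8 ≠ 3, so there is no saddle point; optimal play is mixed.
Let the kicker play Low with probability p. Expected payoff against Near: 3p + (-8)(1−p) = 11p − 8; against Far: (-8)p + 4(1−p) = −12p + 4.
Setting these equal: 11p − 8 = −12p + 4 ⇒ 23p = 12 ⇒ p = 12/23, and the value is (11)·(12/23) − 8 = -52/23.
For the keeper: with q = P(Near), equating Low's and High's payoffs gives 11q − 8 = −12q + 4 ⇒ q = 12/23.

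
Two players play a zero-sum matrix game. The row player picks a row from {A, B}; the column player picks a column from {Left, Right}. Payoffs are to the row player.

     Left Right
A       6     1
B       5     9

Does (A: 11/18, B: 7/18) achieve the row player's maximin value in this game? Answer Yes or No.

Against Left this mix gives (11/18)·6 + (7/18)·5 = 101/18.
Against Right this mix gives (11/18)·1 + (7/18)·9 = 37/9.
The column player will play Right, holding the row player to 37/9. Shifting weight toward the row that does better against Right would raise this floor (the equalizing mix achieves 49/9 against both Right and Left), so the proposed strategy is not optimal.

No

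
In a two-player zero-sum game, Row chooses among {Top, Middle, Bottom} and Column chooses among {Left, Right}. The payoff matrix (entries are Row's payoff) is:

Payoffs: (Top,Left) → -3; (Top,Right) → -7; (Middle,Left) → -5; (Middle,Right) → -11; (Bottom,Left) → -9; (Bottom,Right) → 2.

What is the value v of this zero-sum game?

Row minima: Top → -7, Middle → -11, Bottom → -9; maximin = -7.
Column maxima: Left → -3, Right → 2; minimax = -3.
-7 ≠ -3, so there is no saddle point; optimal play is mixed.
Middle is strictly dominated by Top, so Row never plays it.
On the remaining 2×2 (Top, Bottom vs Left, Right):
Let Row play Top with probability p. Expected payoff against Left: (-3)p + (-9)(1−p) = 6p − 9; against Right: (-7)p + 2(1−p) = −9p + 2.
Setting these equal: 6p − 9 = −9p + 2 ⇒ 15p = 11 ⇒ p = 11/15, and the value is (6)·(11/15) − 9 = -23/5.
For Column: with q = P(Left), equating Top's and Bottom's payoffs gives 4q − 7 = −11q + 2 ⇒ q = 3/5.

-23/5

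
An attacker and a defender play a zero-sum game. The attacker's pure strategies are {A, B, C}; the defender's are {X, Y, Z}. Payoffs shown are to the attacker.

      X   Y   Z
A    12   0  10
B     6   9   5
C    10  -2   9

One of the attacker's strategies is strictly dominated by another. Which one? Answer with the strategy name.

A gives a strictly higher payoff than C against every column: 12 > 10, 0 > -2, 10 > 9.
So C is strictly dominated and the attacker never plays it.

C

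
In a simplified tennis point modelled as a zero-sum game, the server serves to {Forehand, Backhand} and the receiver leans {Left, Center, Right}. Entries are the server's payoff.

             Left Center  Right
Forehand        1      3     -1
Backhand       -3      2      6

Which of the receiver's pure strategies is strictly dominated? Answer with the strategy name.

Left holds the server's payoff strictly below Center in every row: 1 < 3, -3 < 2.
So Center is strictly dominated for the receiver.

Center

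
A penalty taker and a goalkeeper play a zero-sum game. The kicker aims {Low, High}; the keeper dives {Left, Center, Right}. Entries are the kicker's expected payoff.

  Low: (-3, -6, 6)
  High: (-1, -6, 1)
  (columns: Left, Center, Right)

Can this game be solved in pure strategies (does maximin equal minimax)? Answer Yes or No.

Yes

Row minima: Low → -6, High → -6; maximin = -6.
Column maxima: Left → -1, Center → -6, Right → 6; minimax = -6.
maximin = minimax = -6, so a saddle point exists.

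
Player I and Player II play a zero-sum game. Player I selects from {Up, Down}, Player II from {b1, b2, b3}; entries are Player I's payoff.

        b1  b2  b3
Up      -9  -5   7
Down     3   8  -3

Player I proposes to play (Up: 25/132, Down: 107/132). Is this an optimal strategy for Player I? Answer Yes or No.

Against b1 this mix gives (25/132)·(-9) + (107/132)·3 = 8/11.
Against b2 this mix gives (25/132)·(-5) + (107/132)·8 = 731/132.
Against b3 this mix gives (25/132)·7 + (107/132)·(-3) = -73/66.
Player II will play b3, holding Player I to -73/66. Shifting weight toward the row that does better against b3 would raise this floor (the equalizing mix achieves -3/11 against both b3 and b1), so the proposed strategy is not optimal.

No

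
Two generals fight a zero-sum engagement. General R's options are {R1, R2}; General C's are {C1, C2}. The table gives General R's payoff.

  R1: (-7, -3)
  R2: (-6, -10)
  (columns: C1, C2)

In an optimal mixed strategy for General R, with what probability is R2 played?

1/2

Row minima: R1 → -7, R2 → -10; maximin = -7.
Column maxima: C1 → -6, C2 → -3; minimax = -6.
-7 ≠ -6, so there is no saddle point; optimal play is mixed.
Let General R play R1 with probability p. Expected payoff against C1: (-7)p + (-6)(1−p) = −p − 6; against C2: (-3)p + (-10)(1−p) = 7p − 10.
Setting these equal: −p − 6 = 7p − 10 ⇒ −8p = -4 ⇒ p = 1/2, and the value is (-1)·(1/2) − 6 = -13/2.
For General C: with q = P(C1), equating R1's and R2's payoffs gives −4q − 3 = 4q − 10 ⇒ q = 7/8.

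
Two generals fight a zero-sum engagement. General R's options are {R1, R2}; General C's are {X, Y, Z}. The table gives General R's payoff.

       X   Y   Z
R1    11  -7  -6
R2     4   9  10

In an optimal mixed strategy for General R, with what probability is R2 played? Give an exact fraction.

18/23

Row minima: R1 → -7, R2 → 4; maximin = 4.
Column maxima: X → 11, Y → 9, Z → 10; minimax = 9.
4 ≠ 9, so there is no saddle point; optimal play is mixed.
Z is strictly dominated by Y (it gives General R strictly more in every row), so General C never plays it.
On the remaining 2×2 (R1, R2 vs X, Y):
Let General R play R1 with probability p. Expected payoff against X: 11p + 4(1−p) = 7p + 4; against Y: (-7)p + 9(1−p) = −16p + 9.
Setting these equal: 7p + 4 = −16p + 9 ⇒ 23p = 5 ⇒ p = 5/23, and the value is (7)·(5/23) + 4 = 127/23.
For General C: with q = P(X), equating R1's and R2's payoffs gives 18q − 7 = −5q + 9 ⇒ q = 16/23.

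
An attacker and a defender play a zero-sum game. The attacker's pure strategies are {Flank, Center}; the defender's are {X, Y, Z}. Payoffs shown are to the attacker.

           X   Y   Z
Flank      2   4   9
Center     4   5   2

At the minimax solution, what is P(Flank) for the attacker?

2/9

Row minima: Flank → 2, Center → 2; maximin = 2.
Column maxima: X → 4, Y → 5, Z → 9; minimax = 4.
2 ≠ 4, so there is no saddle point; optimal play is mixed.
Y is strictly dominated by X (it gives the attacker strictly more in every row), so the defender never plays it.
On the remaining 2×2 (Flank, Center vs X, Z):
Let the attacker play Flank with probability p. Expected payoff against X: 2p + 4(1−p) = −2p + 4; against Z: 9p + 2(1−p) = 7p + 2.
Setting these equal: −2p + 4 = 7p + 2 ⇒ −9p = -2 ⇒ p = 2/9, and the value is (-2)·(2/9) + 4 = 32/9.
For the defender: with q = P(X), equating Flank's and Center's payoffs gives −7q + 9 = 2q + 2 ⇒ q = 7/9.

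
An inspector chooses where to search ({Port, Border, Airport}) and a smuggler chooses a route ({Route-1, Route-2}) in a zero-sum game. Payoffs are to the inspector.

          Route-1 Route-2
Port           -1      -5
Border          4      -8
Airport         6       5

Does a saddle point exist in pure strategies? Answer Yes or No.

Yes

Row minima: Port → -5, Border → -8, Airport → 5; maximin = 5.
Column maxima: Route-1 → 6, Route-2 → 5; minimax = 5.
maximin = minimax = 5, so a saddle point exists.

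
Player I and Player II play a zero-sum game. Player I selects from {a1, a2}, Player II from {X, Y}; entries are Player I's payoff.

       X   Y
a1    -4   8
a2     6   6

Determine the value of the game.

Row minima: a1 → -4, a2 → 6; maximin = 6.
Column maxima: X → 6, Y → 8; minimax = 6.
Since maximin = minimax = 6, there is a saddle point and the value is 6.

6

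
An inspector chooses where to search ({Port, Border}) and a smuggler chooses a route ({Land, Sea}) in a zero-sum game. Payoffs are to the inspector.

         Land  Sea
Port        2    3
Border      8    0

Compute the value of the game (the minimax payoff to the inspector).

Row minima: Port → 2, Border → 0; maximin = 2.
Column maxima: Land → 8, Sea → 3; minimax = 3.
2 ≠ 3, so there is no saddle point; optimal play is mixed.
Let the inspector play Port with probability p. Expected payoff against Land: 2p + 8(1−p) = −6p + 8; against Sea: 3p + 0(1−p) = 3p.
Setting these equal: −6p + 8 = 3p ⇒ −9p = -8 ⇒ p = 8/9, and the value is (-6)·(8/9) + 8 = 8/3.
For the smuggler: with q = P(Land), equating Port's and Border's payoffs gives −q + 3 = 8q ⇒ q = 1/3.

8/3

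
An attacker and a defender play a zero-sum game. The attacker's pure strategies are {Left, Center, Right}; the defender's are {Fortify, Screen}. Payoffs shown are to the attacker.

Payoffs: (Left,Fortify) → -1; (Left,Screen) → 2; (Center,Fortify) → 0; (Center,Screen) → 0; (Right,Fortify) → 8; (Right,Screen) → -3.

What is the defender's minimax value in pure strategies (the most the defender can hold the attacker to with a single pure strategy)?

Column maxima: Fortify → 8, Screen → 2.
The smallest of these is 2.

2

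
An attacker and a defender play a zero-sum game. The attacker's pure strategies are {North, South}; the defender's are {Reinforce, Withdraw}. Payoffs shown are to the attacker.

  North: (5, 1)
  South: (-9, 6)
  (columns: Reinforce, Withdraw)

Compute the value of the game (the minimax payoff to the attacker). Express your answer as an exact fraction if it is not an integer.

Row minima: North → 1, South → -9; maximin = 1.
Column maxima: Reinforce → 5, Withdraw → 6; minimax = 5.
1 ≠ 5, so there is no saddle point; optimal play is mixed.
Let the attacker play North with probability p. Expected payoff against Reinforce: 5p + (-9)(1−p) = 14p − 9; against Withdraw: 1p + 6(1−p) = −5p + 6.
Setting these equal: 14p − 9 = −5p + 6 ⇒ 19p = 15 ⇒ p = 15/19, and the value is (14)·(15/19) − 9 = 39/19.
For the defender: with q = P(Reinforce), equating North's and South's payoffs gives 4q + 1 = −15q + 6 ⇒ q = 5/19.

39/19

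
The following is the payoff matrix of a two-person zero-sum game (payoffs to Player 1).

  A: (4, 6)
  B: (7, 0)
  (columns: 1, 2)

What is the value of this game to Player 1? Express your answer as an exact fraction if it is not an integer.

Row minima: A → 4, B → 0; maximin = 4.
Column maxima: 1 → 7, 2 → 6; minimax = 6.
4 ≠ 6, so there is no saddle point; optimal play is mixed.
Let Player 1 play A with probability p. Expected payoff against 1: 4p + 7(1−p) = −3p + 7; against 2: 6p + 0(1−p) = 6p.
Setting these equal: −3p + 7 = 6p ⇒ −9p = -7 ⇒ p = 7/9, and the value is (-3)·(7/9) + 7 = 14/3.
For Player 2: with q = P(1), equating A's and B's payoffs gives −2q + 6 = 7q ⇒ q = 2/3.

14/3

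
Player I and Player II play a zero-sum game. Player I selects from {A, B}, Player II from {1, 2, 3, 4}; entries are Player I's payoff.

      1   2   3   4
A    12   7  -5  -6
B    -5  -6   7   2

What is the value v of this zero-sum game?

-22/21

Row minima: A → -6, B → -6; maximin = -6.
Column maxima: 1 → 12, 2 → 7, 3 → 7, 4 → 2; minimax = 2.
-6 ≠ 2, so there is no saddle point; optimal play is mixed.
1 is strictly dominated by 2 (it gives Player I strictly more in every row), so Player II never plays it.
3 is strictly dominated by 4 (it gives Player I strictly more in every row), so Player II never plays it.
On the remaining 2×2 (A, B vs 2, 4):
Let Player I play A with probability p. Expected payoff against 2: 7p + (-6)(1−p) = 13p − 6; against 4: (-6)p + 2(1−p) = −8p + 2.
Setting these equal: 13p − 6 = −8p + 2 ⇒ 21p = 8 ⇒ p = 8/21, and the value is (13)·(8/21) − 6 = -22/21.
For Player II: with q = P(2), equating A's and B's payoffs gives 13q − 6 = −8q + 2 ⇒ q = 8/21.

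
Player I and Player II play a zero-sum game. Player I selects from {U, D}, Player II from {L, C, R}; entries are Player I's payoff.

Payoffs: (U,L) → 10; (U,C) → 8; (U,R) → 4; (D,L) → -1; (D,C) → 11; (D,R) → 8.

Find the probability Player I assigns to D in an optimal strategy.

2/5

Row minima: U → 4, D → -1; maximin = 4.
Column maxima: L → 10, C → 11, R → 8; minimax = 8.
4 ≠ 8, so there is no saddle point; optimal play is mixed.
C is strictly dominated by R (it gives Player I strictly more in every row), so Player II never plays it.
On the remaining 2×2 (U, D vs L, R):
Let Player I play U with probability p. Expected payoff against L: 10p + (-1)(1−p) = 11p − 1; against R: 4p + 8(1−p) = −4p + 8.
Setting these equal: 11p − 1 = −4p + 8 ⇒ 15p = 9 ⇒ p = 3/5, and the value is (11)·(3/5) − 1 = 28/5.
For Player II: with q = P(L), equating U's and D's payoffs gives 6q + 4 = −9q + 8 ⇒ q = 4/15.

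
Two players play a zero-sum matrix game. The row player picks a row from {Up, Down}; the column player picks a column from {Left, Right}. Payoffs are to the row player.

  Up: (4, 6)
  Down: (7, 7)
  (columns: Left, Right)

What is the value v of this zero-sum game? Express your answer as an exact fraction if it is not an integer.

Row minima: Up → 4, Down → 7; maximin = 7.
Column maxima: Left → 7, Right → 7; minimax = 7.
Since maximin = minimax = 7, there is a saddle point and the value is 7.

7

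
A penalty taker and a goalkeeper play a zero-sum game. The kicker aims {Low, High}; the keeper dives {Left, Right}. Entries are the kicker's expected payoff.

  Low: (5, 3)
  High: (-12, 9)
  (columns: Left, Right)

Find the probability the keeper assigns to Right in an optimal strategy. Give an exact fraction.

Row minima: Low → 3, High → -12; maximin = 3.
Column maxima: Left → 5, Right → 9; minimax = 5.
3 ≠ 5, so there is no saddle point; optimal play is mixed.
Let the kicker play Low with probability p. Expected payoff against Left: 5p + (-12)(1−p) = 17p − 12; against Right: 3p + 9(1−p) = −6p + 9.
Setting these equal: 17p − 12 = −6p + 9 ⇒ 23p = 21 ⇒ p = 21/23, and the value is (17)·(21/23) − 12 = 81/23.
For the keeper: with q = P(Left), equating Low's and High's payoffs gives 2q + 3 = −21q + 9 ⇒ q = 6/23.

17/23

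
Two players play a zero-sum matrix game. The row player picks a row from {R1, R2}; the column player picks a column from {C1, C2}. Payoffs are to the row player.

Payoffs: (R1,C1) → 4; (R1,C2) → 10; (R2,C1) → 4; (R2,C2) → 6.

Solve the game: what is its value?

Row minima: R1 → 4, R2 → 4; maximin = 4.
Column maxima: C1 → 4, C2 → 10; minimax = 4.
Since maximin = minimax = 4, there is a saddle point and the value is 4.

4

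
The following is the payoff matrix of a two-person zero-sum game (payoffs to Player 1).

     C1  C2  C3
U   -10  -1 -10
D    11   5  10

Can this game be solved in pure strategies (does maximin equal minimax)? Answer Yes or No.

Yes

Row minima: U → -10, D → 5; maximin = 5.
Column maxima: C1 → 11, C2 → 5, C3 → 10; minimax = 5.
maximin = minimax = 5, so a saddle point exists.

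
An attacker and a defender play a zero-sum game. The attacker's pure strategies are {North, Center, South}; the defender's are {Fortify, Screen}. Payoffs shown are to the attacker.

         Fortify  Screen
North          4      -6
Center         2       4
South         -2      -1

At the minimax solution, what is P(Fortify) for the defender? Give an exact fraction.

Row minima: North → -6, Center → 2, South → -2; maximin = 2.
Column maxima: Fortify → 4, Screen → 4; minimax = 4.
2 ≠ 4, so there is no saddle point; optimal play is mixed.
South is strictly dominated by Center, so the attacker never plays it.
On the remaining 2×2 (North, Center vs Fortify, Screen):
Let the attacker play North with probability p. Expected payoff against Fortify: 4p + 2(1−p) = 2p + 2; against Screen: (-6)p + 4(1−p) = −10p + 4.
Setting these equal: 2p + 2 = −10p + 4 ⇒ 12p = 2 ⇒ p = 1/6, and the value is (2)·(1/6) + 2 = 7/3.
For the defender: with q = P(Fortify), equating North's and Center's payoffs gives 10q − 6 = −2q + 4 ⇒ q = 5/6.

5/6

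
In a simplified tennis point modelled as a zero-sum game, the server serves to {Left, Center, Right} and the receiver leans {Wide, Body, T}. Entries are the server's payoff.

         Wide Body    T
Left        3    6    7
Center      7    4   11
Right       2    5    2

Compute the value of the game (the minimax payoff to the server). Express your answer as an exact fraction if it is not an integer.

5

Row minima: Left → 3, Center → 4, Right → 2; maximin = 4.
Column maxima: Wide → 7, Body → 6, T → 11; minimax = 6.
4 ≠ 6, so there is no saddle point; optimal play is mixed.
Right is strictly dominated by Left, so the server never plays it.
With Right eliminated, T is strictly dominated by Wide (it gives the server strictly more in every remaining row), so the receiver never plays it.
On the remaining 2×2 (Left, Center vs Wide, Body):
Let the server play Left with probability p. Expected payoff against Wide: 3p + 7(1−p) = −4p + 7; against Body: 6p + 4(1−p) = 2p + 4.
Setting these equal: −4p + 7 = 2p + 4 ⇒ −6p = -3 ⇒ p = 1/2, and the value is (-4)·(1/2) + 7 = 5.
For the receiver: with q = P(Wide), equating Left's and Center's payoffs gives −3q + 6 = 3q + 4 ⇒ q = 1/3.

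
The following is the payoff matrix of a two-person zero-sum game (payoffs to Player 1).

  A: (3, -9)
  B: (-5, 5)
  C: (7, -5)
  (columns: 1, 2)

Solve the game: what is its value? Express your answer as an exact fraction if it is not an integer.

5/11

Row minima: A → -9, B → -5, C → -5; maximin = -5.
Column maxima: 1 → 7, 2 → 5; minimax = 5.
-5 ≠ 5, so there is no saddle point; optimal play is mixed.
A is strictly dominated by C, so Player 1 never plays it.
On the remaining 2×2 (B, C vs 1, 2):
Let Player 1 play B with probability p. Expected payoff against 1: (-5)p + 7(1−p) = −12p + 7; against 2: 5p + (-5)(1−p) = 10p − 5.
Setting these equal: −12p + 7 = 10p − 5 ⇒ −22p = -12 ⇒ p = 6/11, and the value is (-12)·(6/11) + 7 = 5/11.
For Player 2: with q = P(1), equating B's and C's payoffs gives −10q + 5 = 12q − 5 ⇒ q = 5/11.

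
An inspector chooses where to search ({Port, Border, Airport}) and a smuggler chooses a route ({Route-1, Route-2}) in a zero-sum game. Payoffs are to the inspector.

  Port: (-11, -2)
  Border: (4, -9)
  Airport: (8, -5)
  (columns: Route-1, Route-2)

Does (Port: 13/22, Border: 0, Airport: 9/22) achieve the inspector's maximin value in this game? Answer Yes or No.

Yes

Against Route-1 this mix gives (13/22)·(-11) + (9/22)·8 = -71/22.
Against Route-2 this mix gives (13/22)·(-2) + (9/22)·(-5) = -71/22.
All of the smuggler's active replies (Route-1, Route-2) yield -71/22, and no column does worse for the inspector. The mix makes the smuggler indifferent and guarantees -71/22, so it is optimal.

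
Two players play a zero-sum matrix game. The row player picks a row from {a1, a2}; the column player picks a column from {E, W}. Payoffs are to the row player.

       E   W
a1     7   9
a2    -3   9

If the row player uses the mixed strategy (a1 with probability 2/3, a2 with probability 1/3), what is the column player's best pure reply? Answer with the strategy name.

E

If the column player plays E, the row player's expected payoff is (2/3)·7 + (1/3)·(-3) = 11/3.
If the column player plays W, the row player's expected payoff is (2/3)·9 + (1/3)·9 = 9.
The column player minimizes the row player's payoff; the smallest is 11/3, so the best response is E.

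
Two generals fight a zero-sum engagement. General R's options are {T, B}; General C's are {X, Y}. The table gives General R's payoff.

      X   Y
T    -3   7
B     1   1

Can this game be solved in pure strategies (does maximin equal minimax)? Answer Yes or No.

Yes

Row minima: T → -3, B → 1; maximin = 1.
Column maxima: X → 1, Y → 7; minimax = 1.
maximin = minimax = 1, so a saddle point exists.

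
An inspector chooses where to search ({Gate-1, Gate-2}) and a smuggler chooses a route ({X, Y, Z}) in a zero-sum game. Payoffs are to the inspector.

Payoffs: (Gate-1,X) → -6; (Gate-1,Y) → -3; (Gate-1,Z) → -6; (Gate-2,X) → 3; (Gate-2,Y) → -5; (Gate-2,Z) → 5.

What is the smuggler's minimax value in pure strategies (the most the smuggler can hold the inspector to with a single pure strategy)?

-3

Column maxima: X → 3, Y → -3, Z → 5.
The smallest of these is -3.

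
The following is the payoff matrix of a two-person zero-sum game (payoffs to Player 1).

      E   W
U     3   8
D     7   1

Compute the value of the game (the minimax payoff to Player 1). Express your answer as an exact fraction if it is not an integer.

53/11

Row minima: U → 3, D → 1; maximin = 3.
Column maxima: E → 7, W → 8; minimax = 7.
3 ≠ 7, so there is no saddle point; optimal play is mixed.
Let Player 1 play U with probability p. Expected payoff against E: 3p + 7(1−p) = −4p + 7; against W: 8p + 1(1−p) = 7p + 1.
Setting these equal: −4p + 7 = 7p + 1 ⇒ −11p = -6 ⇒ p = 6/11, and the value is (-4)·(6/11) + 7 = 53/11.
For Player 2: with q = P(E), equating U's and D's payoffs gives −5q + 8 = 6q + 1 ⇒ q = 7/11.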